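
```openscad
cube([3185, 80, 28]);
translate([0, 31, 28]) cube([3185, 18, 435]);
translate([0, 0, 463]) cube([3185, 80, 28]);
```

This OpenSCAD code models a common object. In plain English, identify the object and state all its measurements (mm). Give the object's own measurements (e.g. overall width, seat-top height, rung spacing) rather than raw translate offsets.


An I-beam lying along x, 3185 mm long. Overall section height 491 mm. Two flanges 80 mm wide (y) and 28 mm thick, one on the floor and one at the top; a web 18 mm thick runs between them, centred on the flange width.


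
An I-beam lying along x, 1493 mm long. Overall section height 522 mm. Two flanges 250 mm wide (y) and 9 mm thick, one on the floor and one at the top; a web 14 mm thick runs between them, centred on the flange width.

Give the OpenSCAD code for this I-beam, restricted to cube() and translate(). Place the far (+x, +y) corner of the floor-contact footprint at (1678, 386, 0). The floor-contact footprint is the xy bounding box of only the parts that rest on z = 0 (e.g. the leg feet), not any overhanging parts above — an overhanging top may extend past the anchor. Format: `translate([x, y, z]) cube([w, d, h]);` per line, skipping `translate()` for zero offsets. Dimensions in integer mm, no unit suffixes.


translate([185, 136, 0]) cube([1493, 250, 9]);
translate([185, 254, 9]) cube([1493, 14, 504]);
translate([185, 136, 513]) cube([1493, 250, 9]);


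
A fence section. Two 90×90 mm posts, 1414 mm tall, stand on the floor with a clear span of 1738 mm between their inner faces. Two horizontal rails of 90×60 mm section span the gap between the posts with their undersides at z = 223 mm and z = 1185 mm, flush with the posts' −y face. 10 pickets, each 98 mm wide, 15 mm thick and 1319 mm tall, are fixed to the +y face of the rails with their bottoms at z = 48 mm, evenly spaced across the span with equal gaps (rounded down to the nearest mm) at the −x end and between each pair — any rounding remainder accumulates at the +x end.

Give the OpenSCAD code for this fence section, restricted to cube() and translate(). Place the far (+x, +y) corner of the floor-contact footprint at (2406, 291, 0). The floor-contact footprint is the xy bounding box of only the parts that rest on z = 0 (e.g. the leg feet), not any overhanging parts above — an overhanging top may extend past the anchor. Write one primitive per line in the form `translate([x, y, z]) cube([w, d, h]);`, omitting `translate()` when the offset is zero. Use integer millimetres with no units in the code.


translate([488, 201, 0]) cube([90, 90, 1414]);
translate([2316, 201, 0]) cube([90, 90, 1414]);
translate([578, 201, 223]) cube([1738, 90, 60]);
translate([578, 201, 1185]) cube([1738, 90, 60]);
translate([646, 291, 48]) cube([98, 15, 1319]);
translate([812, 291, 48]) cube([98, 15, 1319]);
translate([978, 291, 48]) cube([98, 15, 1319]);
translate([1144, 291, 48]) cube([98, 15, 1319]);
translate([1310, 291, 48]) cube([98, 15, 1319]);
translate([1476, 291, 48]) cube([98, 15, 1319]);
translate([1642, 291, 48]) cube([98, 15, 1319]);
translate([1808, 291, 48]) cube([98, 15, 1319]);
translate([1974, 291, 48]) cube([98, 15, 1319]);
translate([2140, 291, 48]) cube([98, 15, 1319]);


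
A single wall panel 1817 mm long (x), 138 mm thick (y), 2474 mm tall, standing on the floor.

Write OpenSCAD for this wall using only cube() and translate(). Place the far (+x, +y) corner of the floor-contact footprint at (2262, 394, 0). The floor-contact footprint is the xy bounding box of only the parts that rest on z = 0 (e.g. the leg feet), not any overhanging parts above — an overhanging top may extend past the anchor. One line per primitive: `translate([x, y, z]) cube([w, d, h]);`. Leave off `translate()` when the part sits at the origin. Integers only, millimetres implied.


translate([445, 256, 0]) cube([1817, 138, 2474]);


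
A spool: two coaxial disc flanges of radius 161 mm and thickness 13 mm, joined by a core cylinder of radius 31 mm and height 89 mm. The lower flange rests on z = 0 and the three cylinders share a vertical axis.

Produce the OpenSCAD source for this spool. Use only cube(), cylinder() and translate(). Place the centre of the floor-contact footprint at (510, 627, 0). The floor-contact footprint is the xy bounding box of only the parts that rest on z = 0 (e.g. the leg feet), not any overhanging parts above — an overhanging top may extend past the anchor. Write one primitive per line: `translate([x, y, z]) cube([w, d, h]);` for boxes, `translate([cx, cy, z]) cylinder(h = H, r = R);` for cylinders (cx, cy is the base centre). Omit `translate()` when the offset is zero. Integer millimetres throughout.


translate([510, 627, 0]) cylinder(h = 13, r = 161);
translate([510, 627, 13]) cylinder(h = 89, r = 31);
translate([510, 627, 102]) cylinder(h = 13, r = 161);


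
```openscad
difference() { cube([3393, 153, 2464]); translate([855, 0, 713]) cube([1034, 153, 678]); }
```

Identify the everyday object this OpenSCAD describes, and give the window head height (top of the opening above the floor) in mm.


A wall with a window opening. The window head height is 1391 mm.

A wall with a rectangular opening subtracted — a window. Sill at z = 713, opening 678 mm tall, so the head is at 713 + 678 = 1391 mm.


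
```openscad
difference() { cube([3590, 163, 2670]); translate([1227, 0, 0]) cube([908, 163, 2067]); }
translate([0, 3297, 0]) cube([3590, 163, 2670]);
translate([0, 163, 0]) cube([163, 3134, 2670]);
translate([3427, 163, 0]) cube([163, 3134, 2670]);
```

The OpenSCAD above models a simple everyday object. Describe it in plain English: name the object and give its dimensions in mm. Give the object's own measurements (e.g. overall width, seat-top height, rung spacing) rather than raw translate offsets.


A single room: four walls, each 2670 mm tall and 163 mm thick, enclosing an outside footprint 3590×3460 mm (x × y), no floor or roof. The front and back walls (−y and +y sides) run the full x-width; the side walls fit between their inner faces. A door opening 908 mm wide and 2067 mm tall is cut through the front wall from the floor up, its −x edge 1227 mm from the wall's −x end.


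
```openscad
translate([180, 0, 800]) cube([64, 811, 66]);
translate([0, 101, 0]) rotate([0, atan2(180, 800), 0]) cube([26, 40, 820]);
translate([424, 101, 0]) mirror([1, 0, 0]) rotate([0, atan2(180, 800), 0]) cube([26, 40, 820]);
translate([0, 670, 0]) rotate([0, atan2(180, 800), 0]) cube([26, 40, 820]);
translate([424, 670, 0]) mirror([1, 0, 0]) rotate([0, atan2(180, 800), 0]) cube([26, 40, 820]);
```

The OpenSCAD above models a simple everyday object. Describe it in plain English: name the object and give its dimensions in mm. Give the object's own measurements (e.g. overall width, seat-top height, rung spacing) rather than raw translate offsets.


A sawhorse. A 64×811×66 mm beam (x, y, z) sits on two A-frame leg pairs. Each pair is two raked legs of 26×40 mm section (40 mm along y) splaying symmetrically in x. Each leg rises 800 mm vertically over 180 mm of horizontal reach and is 820 mm long along its own axis. Every leg's outer bottom edge rests on the floor and its outer top edge meets a bottom edge of the beam — the left legs (tilting toward +x) meet the beam's −x bottom edge, the right legs (their mirror images, tilting toward −x) meet its +x bottom edge — so the leg tops tuck under the beam, the beam's underside is 800 mm above the floor, and the feet are 424 mm apart outside-to-outside with the beam centred between them. The two leg pairs are set in 101 mm from either end of the beam.


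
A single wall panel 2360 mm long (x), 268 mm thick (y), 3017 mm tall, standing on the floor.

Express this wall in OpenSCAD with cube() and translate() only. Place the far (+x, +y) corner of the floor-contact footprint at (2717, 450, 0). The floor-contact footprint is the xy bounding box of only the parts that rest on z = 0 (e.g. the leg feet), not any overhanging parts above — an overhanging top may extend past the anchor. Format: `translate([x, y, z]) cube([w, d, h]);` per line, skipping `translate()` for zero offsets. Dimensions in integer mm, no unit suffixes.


translate([357, 182, 0]) cube([2360, 268, 3017]);


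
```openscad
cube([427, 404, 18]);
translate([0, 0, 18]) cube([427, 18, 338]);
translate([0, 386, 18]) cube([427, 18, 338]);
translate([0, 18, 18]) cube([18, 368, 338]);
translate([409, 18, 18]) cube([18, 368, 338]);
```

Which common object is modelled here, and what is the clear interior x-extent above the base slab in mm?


An open box. The internal width is 391 mm.

A 427×404 base slab with four walls standing on it — an open box. The base is 427 mm wide and the walls are 18 mm thick, so the internal width is 427 − 2 × 18 = 391 mm.


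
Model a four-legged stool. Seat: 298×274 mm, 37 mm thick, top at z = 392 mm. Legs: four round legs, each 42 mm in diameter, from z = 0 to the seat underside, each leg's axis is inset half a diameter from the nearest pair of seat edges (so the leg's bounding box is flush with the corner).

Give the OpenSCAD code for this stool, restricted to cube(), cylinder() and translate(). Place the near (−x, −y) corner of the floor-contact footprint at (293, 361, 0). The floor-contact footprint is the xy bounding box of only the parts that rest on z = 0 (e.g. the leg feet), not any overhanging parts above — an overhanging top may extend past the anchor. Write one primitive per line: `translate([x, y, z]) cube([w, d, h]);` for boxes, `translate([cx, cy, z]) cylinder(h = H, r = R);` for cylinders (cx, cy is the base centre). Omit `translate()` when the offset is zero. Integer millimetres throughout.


// leg_h = 392 - 37 = 355
translate([293, 361, 355]) cube([298, 274, 37]);
translate([314, 382, 0]) cylinder(h = 355, r = 21);
translate([570, 382, 0]) cylinder(h = 355, r = 21);
translate([314, 614, 0]) cylinder(h = 355, r = 21);
translate([570, 614, 0]) cylinder(h = 355, r = 21);


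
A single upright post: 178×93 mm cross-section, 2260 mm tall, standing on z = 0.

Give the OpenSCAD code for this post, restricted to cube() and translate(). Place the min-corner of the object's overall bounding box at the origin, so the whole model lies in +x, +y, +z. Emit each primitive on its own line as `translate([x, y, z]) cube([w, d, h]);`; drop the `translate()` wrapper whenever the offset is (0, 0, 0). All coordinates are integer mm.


cube([178, 93, 2260]);


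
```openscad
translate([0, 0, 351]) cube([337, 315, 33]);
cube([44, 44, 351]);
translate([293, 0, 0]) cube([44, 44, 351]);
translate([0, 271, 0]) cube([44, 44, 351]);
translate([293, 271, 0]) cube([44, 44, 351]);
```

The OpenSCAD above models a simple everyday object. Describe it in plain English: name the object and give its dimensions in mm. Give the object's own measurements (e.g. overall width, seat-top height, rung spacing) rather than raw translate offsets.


A simple wooden stool: a rectangular seat 337 mm (x) by 315 mm (y), 33 mm thick, top face at z = 384 mm, on four square legs, each 44×44 mm in cross-section. The legs rest on z = 0, each flush with a corner of the seat.


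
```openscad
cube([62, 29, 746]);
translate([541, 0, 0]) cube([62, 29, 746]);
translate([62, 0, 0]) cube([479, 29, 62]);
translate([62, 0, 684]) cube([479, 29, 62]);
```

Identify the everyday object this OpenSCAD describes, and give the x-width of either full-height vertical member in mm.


A picture frame. The border width is 62 mm.

Four thin pieces enclosing a rectangular opening — a picture frame. The two full-height stiles are 746 mm tall; the top rail sits at z = 684 and is 62 mm tall, so the border above the opening is 746 − 684 = 62 mm, matching the stile x-width.


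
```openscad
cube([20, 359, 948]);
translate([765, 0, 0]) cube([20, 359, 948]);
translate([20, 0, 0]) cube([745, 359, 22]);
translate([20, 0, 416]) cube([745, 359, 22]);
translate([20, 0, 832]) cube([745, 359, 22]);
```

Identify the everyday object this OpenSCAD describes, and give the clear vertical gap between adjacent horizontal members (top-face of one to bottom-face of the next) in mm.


A bookshelf. The clear shelf gap is 394 mm.

Two tall side panels with 3 horizontal boards between them — a bookshelf. The first two shelf undersides are at z = 0 and z = 416; with shelf thickness 22, the clear gap is 416 − 0 − 22 = 394 mm.


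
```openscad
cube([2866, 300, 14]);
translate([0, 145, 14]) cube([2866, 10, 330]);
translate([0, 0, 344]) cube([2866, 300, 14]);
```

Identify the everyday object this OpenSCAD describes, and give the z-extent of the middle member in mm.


An I-beam. The web height is 330 mm.

Two wide flanges with a thin centred web — an I-beam. Overall 358 mm minus two 14 mm flanges gives a web of 358 − 2·14 = 330 mm.


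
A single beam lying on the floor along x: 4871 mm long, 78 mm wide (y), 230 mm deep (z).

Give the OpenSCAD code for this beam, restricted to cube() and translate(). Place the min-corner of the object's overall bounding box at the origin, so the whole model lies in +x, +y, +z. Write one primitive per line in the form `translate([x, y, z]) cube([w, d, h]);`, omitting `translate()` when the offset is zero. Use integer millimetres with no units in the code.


cube([4871, 78, 230]);


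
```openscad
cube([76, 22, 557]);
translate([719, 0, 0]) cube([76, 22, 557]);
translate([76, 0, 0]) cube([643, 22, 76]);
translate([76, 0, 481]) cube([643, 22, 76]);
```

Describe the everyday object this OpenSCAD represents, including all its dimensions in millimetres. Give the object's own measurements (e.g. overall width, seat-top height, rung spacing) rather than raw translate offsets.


A rectangular picture frame lying in the x–z plane (depth along y). The opening is 643 mm wide (x) by 405 mm tall (z), surrounded by a border 76 mm wide on all four sides. The frame is 22 mm deep and is made of two full-height vertical stiles with two horizontal rails fitted between them.


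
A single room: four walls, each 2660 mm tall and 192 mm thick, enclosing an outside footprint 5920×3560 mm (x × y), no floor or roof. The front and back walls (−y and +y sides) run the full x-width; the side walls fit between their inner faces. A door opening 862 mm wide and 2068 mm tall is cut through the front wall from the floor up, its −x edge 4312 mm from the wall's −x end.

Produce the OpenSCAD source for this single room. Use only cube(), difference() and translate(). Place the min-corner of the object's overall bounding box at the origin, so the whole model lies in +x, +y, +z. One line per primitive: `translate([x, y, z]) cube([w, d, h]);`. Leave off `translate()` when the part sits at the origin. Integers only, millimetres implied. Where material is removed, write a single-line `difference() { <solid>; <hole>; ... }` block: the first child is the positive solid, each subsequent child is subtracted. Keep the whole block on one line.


difference() { cube([5920, 192, 2660]); translate([4312, 0, 0]) cube([862, 192, 2068]); }
translate([0, 3368, 0]) cube([5920, 192, 2660]);
translate([0, 192, 0]) cube([192, 3176, 2660]);
translate([5728, 192, 0]) cube([192, 3176, 2660]);


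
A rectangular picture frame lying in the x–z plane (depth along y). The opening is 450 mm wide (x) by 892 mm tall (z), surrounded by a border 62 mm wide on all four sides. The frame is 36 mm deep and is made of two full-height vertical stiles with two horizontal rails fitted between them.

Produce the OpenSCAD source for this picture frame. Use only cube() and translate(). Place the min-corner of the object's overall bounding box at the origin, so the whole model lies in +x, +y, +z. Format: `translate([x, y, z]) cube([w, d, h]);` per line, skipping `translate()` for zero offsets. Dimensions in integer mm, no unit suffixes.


cube([62, 36, 1016]);
translate([512, 0, 0]) cube([62, 36, 1016]);
translate([62, 0, 0]) cube([450, 36, 62]);
translate([62, 0, 954]) cube([450, 36, 62]);


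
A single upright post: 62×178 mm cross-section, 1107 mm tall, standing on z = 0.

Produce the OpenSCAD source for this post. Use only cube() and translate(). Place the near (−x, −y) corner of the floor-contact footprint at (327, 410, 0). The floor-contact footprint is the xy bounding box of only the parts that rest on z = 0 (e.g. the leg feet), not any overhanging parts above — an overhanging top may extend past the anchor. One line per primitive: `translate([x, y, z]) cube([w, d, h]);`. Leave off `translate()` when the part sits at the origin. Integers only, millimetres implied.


translate([327, 410, 0]) cube([62, 178, 1107]);


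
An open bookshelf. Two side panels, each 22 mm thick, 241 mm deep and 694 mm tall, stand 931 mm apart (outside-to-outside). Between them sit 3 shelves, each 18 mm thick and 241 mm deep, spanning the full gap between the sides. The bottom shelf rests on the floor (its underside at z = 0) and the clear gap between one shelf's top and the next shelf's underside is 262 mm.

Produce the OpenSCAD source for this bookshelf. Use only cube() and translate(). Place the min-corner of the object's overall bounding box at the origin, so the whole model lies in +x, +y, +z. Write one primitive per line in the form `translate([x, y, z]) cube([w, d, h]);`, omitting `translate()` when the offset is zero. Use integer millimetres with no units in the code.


cube([22, 241, 694]);
translate([909, 0, 0]) cube([22, 241, 694]);
translate([22, 0, 0]) cube([887, 241, 18]);
translate([22, 0, 280]) cube([887, 241, 18]);
translate([22, 0, 560]) cube([887, 241, 18]);


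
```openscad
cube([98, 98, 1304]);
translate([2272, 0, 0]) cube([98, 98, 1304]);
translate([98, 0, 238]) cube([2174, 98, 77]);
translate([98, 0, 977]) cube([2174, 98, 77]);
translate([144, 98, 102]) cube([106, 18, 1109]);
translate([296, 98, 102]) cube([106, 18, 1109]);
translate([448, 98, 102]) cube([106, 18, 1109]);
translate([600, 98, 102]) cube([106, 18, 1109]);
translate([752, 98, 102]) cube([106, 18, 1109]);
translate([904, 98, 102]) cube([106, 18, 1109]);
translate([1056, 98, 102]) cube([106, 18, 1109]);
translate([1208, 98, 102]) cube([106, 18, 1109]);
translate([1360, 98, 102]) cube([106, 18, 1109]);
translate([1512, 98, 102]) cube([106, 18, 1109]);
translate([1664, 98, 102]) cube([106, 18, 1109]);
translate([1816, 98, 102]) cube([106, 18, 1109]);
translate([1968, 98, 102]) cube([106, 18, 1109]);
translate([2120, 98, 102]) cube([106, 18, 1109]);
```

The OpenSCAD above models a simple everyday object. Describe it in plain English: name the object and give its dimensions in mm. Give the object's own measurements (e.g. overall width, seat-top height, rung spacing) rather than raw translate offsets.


A fence section. Two 98×98 mm posts, 1304 mm tall, stand on the floor with a clear span of 2174 mm between their inner faces. Two horizontal rails of 98×77 mm section span the gap between the posts with their undersides at z = 238 mm and z = 977 mm, flush with the posts' −y face. 14 pickets, each 106 mm wide, 18 mm thick and 1109 mm tall, are fixed to the +y face of the rails with their bottoms at z = 102 mm, spaced across the span with a 46 mm gap after the −x post and between neighbouring pickets and before the +x post.


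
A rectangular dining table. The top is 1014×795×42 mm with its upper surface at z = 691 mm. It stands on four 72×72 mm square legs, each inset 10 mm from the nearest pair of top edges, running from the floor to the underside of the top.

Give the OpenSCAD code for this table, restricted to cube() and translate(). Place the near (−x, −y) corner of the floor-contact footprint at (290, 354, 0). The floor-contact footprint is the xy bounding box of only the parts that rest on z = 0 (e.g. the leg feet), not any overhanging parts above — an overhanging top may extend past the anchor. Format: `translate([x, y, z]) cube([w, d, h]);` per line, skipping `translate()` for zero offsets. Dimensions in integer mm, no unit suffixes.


translate([280, 344, 649]) cube([1014, 795, 42]);
translate([290, 354, 0]) cube([72, 72, 649]);
translate([1212, 354, 0]) cube([72, 72, 649]);
translate([290, 1057, 0]) cube([72, 72, 649]);
translate([1212, 1057, 0]) cube([72, 72, 649]);


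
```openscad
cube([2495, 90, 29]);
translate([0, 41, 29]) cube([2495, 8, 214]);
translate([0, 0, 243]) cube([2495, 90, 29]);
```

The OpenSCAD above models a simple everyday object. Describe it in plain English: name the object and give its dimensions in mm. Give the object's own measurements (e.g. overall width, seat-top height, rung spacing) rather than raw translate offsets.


An I-beam lying along x, 2495 mm long. Overall section height 272 mm. Two flanges 90 mm wide (y) and 29 mm thick, one on the floor and one at the top; a web 8 mm thick runs between them, centred on the flange width.


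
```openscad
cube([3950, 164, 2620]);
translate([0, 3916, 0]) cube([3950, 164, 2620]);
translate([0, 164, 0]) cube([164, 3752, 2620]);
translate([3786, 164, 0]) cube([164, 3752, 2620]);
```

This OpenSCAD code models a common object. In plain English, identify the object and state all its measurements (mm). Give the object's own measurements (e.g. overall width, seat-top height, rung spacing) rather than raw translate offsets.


The wall frame of a small rectangular building: four walls, each 2620 mm tall and 164 mm thick, enclosing a footprint 3950 mm (x) by 4080 mm (y) outside-to-outside, with no floor or roof. The front and back walls (the −y and +y sides) span the full width; the two side walls fit between them.


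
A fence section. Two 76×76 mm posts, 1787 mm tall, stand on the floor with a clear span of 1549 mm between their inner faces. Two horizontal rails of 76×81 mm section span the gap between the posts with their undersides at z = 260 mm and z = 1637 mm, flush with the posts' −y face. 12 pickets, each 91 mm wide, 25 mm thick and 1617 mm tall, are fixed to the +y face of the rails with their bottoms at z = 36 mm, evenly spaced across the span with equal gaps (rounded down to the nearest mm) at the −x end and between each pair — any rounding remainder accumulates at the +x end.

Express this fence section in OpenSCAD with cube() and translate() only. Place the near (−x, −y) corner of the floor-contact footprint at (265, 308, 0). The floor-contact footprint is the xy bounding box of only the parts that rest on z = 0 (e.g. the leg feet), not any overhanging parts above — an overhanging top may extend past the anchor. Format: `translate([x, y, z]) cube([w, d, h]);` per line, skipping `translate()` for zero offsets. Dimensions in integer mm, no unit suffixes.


translate([265, 308, 0]) cube([76, 76, 1787]);
translate([1890, 308, 0]) cube([76, 76, 1787]);
translate([341, 308, 260]) cube([1549, 76, 81]);
translate([341, 308, 1637]) cube([1549, 76, 81]);
translate([376, 384, 36]) cube([91, 25, 1617]);
translate([502, 384, 36]) cube([91, 25, 1617]);
translate([628, 384, 36]) cube([91, 25, 1617]);
translate([754, 384, 36]) cube([91, 25, 1617]);
translate([880, 384, 36]) cube([91, 25, 1617]);
translate([1006, 384, 36]) cube([91, 25, 1617]);
translate([1132, 384, 36]) cube([91, 25, 1617]);
translate([1258, 384, 36]) cube([91, 25, 1617]);
translate([1384, 384, 36]) cube([91, 25, 1617]);
translate([1510, 384, 36]) cube([91, 25, 1617]);
translate([1636, 384, 36]) cube([91, 25, 1617]);
translate([1762, 384, 36]) cube([91, 25, 1617]);


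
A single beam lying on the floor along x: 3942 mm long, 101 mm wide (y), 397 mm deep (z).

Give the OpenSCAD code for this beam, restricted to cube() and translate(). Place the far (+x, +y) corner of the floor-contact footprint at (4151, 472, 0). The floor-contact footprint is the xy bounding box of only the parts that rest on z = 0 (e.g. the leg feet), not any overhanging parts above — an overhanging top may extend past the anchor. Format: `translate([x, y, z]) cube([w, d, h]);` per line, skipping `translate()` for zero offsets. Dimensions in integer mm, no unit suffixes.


translate([209, 371, 0]) cube([3942, 101, 397]);


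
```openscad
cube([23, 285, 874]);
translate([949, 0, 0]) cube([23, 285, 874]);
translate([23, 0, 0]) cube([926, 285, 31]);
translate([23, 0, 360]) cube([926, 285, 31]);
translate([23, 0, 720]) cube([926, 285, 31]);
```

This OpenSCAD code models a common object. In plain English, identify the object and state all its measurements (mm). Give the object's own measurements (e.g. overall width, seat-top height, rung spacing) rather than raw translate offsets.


An open bookshelf. Two side panels, each 23 mm thick, 285 mm deep and 874 mm tall, stand 972 mm apart (outside-to-outside). Between them sit 3 shelves, each 31 mm thick and 285 mm deep, spanning the full gap between the sides. The bottom shelf rests on the floor (its underside at z = 0) and the clear gap between one shelf's top and the next shelf's underside is 329 mm.


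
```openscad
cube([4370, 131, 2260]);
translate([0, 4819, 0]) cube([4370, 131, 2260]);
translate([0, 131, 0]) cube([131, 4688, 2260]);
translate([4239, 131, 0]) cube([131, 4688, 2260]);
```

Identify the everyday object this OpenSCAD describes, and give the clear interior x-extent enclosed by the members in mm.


A house (or room) frame. The interior width is 4108 mm.

Four 2260 mm walls enclosing a rectangle with no floor or roof — a room or house frame. Outside width is 4370 mm and wall thickness is 131 mm, so the interior width is 4370 − 2 × 131 = 4108 mm.


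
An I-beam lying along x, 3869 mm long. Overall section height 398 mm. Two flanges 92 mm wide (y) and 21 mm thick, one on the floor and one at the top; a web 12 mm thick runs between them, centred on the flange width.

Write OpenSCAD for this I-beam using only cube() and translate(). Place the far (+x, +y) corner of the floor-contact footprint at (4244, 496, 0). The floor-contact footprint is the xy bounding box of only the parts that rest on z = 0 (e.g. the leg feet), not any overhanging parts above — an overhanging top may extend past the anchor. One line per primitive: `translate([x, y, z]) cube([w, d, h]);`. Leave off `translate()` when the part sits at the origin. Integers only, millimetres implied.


translate([375, 404, 0]) cube([3869, 92, 21]);
translate([375, 444, 21]) cube([3869, 12, 356]);
translate([375, 404, 377]) cube([3869, 92, 21]);


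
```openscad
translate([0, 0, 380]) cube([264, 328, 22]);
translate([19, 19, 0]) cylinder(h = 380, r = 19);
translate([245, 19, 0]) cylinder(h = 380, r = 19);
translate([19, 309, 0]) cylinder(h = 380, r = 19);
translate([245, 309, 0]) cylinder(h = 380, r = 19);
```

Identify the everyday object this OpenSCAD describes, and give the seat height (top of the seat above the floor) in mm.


A stool. The seat height is 402 mm.

A 264×328×22 slab at z = 380 on four corner cylinders — a stool. The seat top is 380 + 22 = 402 mm.


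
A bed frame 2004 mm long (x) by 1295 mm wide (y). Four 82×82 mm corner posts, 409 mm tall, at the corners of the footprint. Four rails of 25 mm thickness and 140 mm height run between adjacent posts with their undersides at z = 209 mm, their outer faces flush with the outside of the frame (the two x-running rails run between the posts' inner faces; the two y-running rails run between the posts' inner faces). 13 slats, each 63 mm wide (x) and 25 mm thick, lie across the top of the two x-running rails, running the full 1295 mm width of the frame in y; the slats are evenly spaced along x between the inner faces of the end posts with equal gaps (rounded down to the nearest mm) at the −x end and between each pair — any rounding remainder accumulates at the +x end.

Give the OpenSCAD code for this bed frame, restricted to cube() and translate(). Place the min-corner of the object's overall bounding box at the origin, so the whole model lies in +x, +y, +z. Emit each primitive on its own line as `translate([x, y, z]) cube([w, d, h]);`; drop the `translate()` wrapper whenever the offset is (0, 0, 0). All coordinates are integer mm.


cube([82, 82, 409]);
translate([0, 1213, 0]) cube([82, 82, 409]);
translate([1922, 0, 0]) cube([82, 82, 409]);
translate([1922, 1213, 0]) cube([82, 82, 409]);
translate([82, 0, 209]) cube([1840, 25, 140]);
translate([82, 1270, 209]) cube([1840, 25, 140]);
translate([0, 82, 209]) cube([25, 1131, 140]);
translate([1979, 82, 209]) cube([25, 1131, 140]);
translate([154, 0, 349]) cube([63, 1295, 25]);
translate([289, 0, 349]) cube([63, 1295, 25]);
translate([424, 0, 349]) cube([63, 1295, 25]);
translate([559, 0, 349]) cube([63, 1295, 25]);
translate([694, 0, 349]) cube([63, 1295, 25]);
translate([829, 0, 349]) cube([63, 1295, 25]);
translate([964, 0, 349]) cube([63, 1295, 25]);
translate([1099, 0, 349]) cube([63, 1295, 25]);
translate([1234, 0, 349]) cube([63, 1295, 25]);
translate([1369, 0, 349]) cube([63, 1295, 25]);
translate([1504, 0, 349]) cube([63, 1295, 25]);
translate([1639, 0, 349]) cube([63, 1295, 25]);
translate([1774, 0, 349]) cube([63, 1295, 25]);


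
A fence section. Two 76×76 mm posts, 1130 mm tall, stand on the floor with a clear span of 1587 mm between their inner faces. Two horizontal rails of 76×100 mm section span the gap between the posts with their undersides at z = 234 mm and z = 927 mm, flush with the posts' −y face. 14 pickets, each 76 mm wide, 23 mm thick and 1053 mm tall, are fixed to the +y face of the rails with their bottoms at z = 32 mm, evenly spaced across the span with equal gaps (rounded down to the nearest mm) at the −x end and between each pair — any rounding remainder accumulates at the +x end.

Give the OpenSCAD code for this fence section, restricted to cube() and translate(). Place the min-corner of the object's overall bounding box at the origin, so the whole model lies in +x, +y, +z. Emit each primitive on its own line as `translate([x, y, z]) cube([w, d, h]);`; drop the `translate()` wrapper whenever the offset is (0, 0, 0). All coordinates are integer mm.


cube([76, 76, 1130]);
translate([1663, 0, 0]) cube([76, 76, 1130]);
translate([76, 0, 234]) cube([1587, 76, 100]);
translate([76, 0, 927]) cube([1587, 76, 100]);
translate([110, 76, 32]) cube([76, 23, 1053]);
translate([220, 76, 32]) cube([76, 23, 1053]);
translate([330, 76, 32]) cube([76, 23, 1053]);
translate([440, 76, 32]) cube([76, 23, 1053]);
translate([550, 76, 32]) cube([76, 23, 1053]);
translate([660, 76, 32]) cube([76, 23, 1053]);
translate([770, 76, 32]) cube([76, 23, 1053]);
translate([880, 76, 32]) cube([76, 23, 1053]);
translate([990, 76, 32]) cube([76, 23, 1053]);
translate([1100, 76, 32]) cube([76, 23, 1053]);
translate([1210, 76, 32]) cube([76, 23, 1053]);
translate([1320, 76, 32]) cube([76, 23, 1053]);
translate([1430, 76, 32]) cube([76, 23, 1053]);
translate([1540, 76, 32]) cube([76, 23, 1053]);


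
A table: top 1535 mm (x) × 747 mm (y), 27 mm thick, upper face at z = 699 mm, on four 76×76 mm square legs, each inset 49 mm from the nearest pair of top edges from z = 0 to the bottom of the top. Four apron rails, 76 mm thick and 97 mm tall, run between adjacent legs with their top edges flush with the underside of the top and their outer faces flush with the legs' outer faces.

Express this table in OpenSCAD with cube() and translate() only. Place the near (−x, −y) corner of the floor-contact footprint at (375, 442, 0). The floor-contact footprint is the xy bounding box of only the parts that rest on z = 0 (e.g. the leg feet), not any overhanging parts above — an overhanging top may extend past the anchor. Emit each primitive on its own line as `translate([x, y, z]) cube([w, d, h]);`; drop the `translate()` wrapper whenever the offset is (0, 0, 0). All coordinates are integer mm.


translate([326, 393, 672]) cube([1535, 747, 27]);
translate([375, 442, 0]) cube([76, 76, 672]);
translate([1736, 442, 0]) cube([76, 76, 672]);
translate([375, 1015, 0]) cube([76, 76, 672]);
translate([1736, 1015, 0]) cube([76, 76, 672]);
translate([451, 442, 575]) cube([1285, 76, 97]);
translate([451, 1015, 575]) cube([1285, 76, 97]);
translate([375, 518, 575]) cube([76, 497, 97]);
translate([1736, 518, 575]) cube([76, 497, 97]);


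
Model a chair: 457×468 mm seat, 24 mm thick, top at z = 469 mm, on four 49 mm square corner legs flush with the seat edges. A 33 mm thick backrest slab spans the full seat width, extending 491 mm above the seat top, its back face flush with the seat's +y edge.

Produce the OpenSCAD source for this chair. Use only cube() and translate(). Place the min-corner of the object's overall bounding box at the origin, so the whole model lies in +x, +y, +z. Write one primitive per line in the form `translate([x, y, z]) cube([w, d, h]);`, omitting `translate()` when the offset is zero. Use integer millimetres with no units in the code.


translate([0, 0, 445]) cube([457, 468, 24]);
cube([49, 49, 445]);
translate([408, 0, 0]) cube([49, 49, 445]);
translate([0, 419, 0]) cube([49, 49, 445]);
translate([408, 419, 0]) cube([49, 49, 445]);
translate([0, 435, 469]) cube([457, 33, 491]);


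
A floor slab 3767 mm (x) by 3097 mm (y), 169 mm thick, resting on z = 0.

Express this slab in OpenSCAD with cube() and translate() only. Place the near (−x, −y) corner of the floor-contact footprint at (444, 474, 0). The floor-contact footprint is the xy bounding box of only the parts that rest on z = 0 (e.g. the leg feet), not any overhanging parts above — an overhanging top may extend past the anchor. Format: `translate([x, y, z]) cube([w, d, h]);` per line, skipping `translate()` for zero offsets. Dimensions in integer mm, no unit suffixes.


translate([444, 474, 0]) cube([3767, 3097, 169]);


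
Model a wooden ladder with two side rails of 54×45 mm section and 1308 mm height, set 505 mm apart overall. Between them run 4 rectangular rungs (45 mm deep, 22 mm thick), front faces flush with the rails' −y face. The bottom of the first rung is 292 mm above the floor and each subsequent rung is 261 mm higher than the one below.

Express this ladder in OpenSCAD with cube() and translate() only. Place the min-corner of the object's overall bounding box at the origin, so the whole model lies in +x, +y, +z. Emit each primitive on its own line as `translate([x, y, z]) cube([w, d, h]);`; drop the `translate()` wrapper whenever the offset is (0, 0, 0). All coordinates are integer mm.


cube([54, 45, 1308]);
translate([451, 0, 0]) cube([54, 45, 1308]);
translate([54, 0, 292]) cube([397, 45, 22]);
translate([54, 0, 553]) cube([397, 45, 22]);
translate([54, 0, 814]) cube([397, 45, 22]);
translate([54, 0, 1075]) cube([397, 45, 22]);


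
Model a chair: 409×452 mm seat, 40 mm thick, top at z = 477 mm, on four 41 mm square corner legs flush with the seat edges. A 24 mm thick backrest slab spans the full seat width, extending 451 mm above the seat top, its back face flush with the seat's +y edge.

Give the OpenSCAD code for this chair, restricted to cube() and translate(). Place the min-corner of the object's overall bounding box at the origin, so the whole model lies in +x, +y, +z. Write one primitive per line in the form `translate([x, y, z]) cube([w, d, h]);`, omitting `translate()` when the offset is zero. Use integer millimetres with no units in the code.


// leg_h = 477 - 40 = 437
translate([0, 0, 437]) cube([409, 452, 40]);
cube([41, 41, 437]);
translate([368, 0, 0]) cube([41, 41, 437]);
translate([0, 411, 0]) cube([41, 41, 437]);
translate([368, 411, 0]) cube([41, 41, 437]);
translate([0, 428, 477]) cube([409, 24, 451]);


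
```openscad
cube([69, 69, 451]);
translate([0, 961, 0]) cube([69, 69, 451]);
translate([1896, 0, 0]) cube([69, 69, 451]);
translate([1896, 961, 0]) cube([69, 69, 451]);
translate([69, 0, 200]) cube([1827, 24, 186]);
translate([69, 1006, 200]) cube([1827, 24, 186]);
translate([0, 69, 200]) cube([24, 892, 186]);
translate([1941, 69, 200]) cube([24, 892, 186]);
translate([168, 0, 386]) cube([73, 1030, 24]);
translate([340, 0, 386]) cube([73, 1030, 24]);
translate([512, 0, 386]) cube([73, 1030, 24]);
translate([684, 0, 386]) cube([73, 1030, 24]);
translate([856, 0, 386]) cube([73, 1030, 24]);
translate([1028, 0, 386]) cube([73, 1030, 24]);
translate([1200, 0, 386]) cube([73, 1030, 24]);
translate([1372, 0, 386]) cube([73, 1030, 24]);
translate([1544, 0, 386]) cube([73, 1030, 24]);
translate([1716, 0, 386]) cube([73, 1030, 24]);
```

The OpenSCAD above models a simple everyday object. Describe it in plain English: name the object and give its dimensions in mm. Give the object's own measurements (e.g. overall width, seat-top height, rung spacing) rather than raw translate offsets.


A bed frame 1965 mm long (x) by 1030 mm wide (y). Four 69×69 mm corner posts, 451 mm tall, at the corners of the footprint. Four rails of 24 mm thickness and 186 mm height run between adjacent posts with their undersides at z = 200 mm, their outer faces flush with the outside of the frame (the two x-running rails run between the posts' inner faces; the two y-running rails run between the posts' inner faces). 10 slats, each 73 mm wide (x) and 24 mm thick, lie across the top of the two x-running rails, running the full 1030 mm width of the frame in y; along x they sit between the end posts with a 99 mm gap after the −x posts and between neighbouring slats, leaving 107 mm before the +x posts.


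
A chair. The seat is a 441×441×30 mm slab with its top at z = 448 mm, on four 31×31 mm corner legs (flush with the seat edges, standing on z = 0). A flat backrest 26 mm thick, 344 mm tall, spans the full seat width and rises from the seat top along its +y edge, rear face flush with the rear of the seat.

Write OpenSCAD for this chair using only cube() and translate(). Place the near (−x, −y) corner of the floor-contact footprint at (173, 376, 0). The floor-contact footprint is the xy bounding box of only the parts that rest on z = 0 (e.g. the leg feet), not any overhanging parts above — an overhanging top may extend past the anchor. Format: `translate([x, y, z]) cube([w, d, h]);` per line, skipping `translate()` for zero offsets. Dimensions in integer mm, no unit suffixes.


translate([173, 376, 418]) cube([441, 441, 30]);
translate([173, 376, 0]) cube([31, 31, 418]);
translate([583, 376, 0]) cube([31, 31, 418]);
translate([173, 786, 0]) cube([31, 31, 418]);
translate([583, 786, 0]) cube([31, 31, 418]);
translate([173, 791, 448]) cube([441, 26, 344]);


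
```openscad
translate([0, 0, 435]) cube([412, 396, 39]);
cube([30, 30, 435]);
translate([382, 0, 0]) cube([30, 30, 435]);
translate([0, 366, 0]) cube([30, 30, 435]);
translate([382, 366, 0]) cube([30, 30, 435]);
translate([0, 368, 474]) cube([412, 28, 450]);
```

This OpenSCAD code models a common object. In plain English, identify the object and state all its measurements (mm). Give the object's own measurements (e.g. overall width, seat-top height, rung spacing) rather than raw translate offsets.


A chair. The seat is a 412×396×39 mm slab with its top at z = 474 mm, on four 30×30 mm corner legs (flush with the seat edges, standing on z = 0). A flat backrest 28 mm thick, 450 mm tall, spans the full seat width and rises from the seat top along its +y edge, rear face flush with the rear of the seat.


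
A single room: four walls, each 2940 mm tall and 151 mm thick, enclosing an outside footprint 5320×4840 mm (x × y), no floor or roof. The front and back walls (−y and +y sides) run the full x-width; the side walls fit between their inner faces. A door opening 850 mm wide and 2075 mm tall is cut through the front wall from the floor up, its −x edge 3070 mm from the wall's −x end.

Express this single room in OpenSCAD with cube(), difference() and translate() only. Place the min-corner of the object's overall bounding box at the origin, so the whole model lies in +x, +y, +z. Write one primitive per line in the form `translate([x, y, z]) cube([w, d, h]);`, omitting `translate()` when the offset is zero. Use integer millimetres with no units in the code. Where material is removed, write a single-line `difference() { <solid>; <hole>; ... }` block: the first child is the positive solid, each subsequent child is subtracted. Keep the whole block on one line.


difference() { cube([5320, 151, 2940]); translate([3070, 0, 0]) cube([850, 151, 2075]); }
translate([0, 4689, 0]) cube([5320, 151, 2940]);
translate([0, 151, 0]) cube([151, 4538, 2940]);
translate([5169, 151, 0]) cube([151, 4538, 2940]);
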